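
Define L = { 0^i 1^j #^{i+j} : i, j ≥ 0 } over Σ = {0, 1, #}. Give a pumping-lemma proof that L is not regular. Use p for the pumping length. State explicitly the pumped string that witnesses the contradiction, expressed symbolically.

Suppose for contradiction that L is regular, and let p be the pumping length.
Take w = 0^p 1^p #^{2p} ∈ L (with i=j=p, i+j=2p), |w| = 4p ≥ p.
The pumping lemma gives a decomposition w = xyz where |xy| ≤ p and |y| > 0.
The first p characters of w are 0's, so xy (and hence y) consists only of 0's. Write y = 0^k, 1 ≤ k ≤ p.
Consider xy^2z = 0^{p+k} 1^p #^{2p}. Now the 0- and 1-counts sum to 2p+k, but the #-count is 2p ≠ 2p+k. So xy^2z ∉ L.
This contradicts the pumping lemma, so L is not regular.

0^{p+k} 1^p #^{2p}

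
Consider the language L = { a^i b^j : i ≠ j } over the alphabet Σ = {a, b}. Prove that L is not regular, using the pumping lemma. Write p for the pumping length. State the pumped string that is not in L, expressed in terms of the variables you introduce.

Assume L is regular; let p be its pumping constant.
Choose w = a^p b^{p+p!}. Since p ≠ p+p!, w ∈ L; and |w| ≥ p.
The pumping lemma gives a decomposition w = xyz where |xy| ≤ p and |y| > 0.
Because |xy| ≤ p and w begins with p copies of a, we have y = a^k with 1 ≤ k ≤ p.
Since 1 ≤ k ≤ p, k divides p!; set t = 1 + p!/k. Then xy^t z has p + (p!/k)·k = p + p! copies of a. Now the a-count equals the b-count, so i ≠ j fails. So xy^t z = a^{p+p!} b^{p+p!} ∉ L.
This contradicts the pumping lemma, so L is not regular.

a^{p+p!} b^{p+p!}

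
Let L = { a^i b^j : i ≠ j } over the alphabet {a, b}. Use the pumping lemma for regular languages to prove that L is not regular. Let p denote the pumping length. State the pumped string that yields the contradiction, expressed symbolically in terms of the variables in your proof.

a^{p+p!} b^{p+p!}

Toward a contradiction, assume L is regular with pumping length p.
Choose w = a^p b^{p+p!}. Since p ≠ p+p!, w ∈ L; and |w| ≥ p.
The pumping lemma gives a decomposition w = xyz where |xy| ≤ p and y is nonempty.
The first p characters of w are a's, so xy (and hence y) consists only of a's. Write y = a^k, 1 ≤ k ≤ p.
Since 1 ≤ k ≤ p, k divides p!; set t = 1 + p!/k. Then xy^t z has p + (p!/k)·k = p + p! copies of a. Now the a-count equals the b-count, so i ≠ j fails. So xy^t z = a^{p+p!} b^{p+p!} ∉ L.
Contradiction. Therefore L is not regular.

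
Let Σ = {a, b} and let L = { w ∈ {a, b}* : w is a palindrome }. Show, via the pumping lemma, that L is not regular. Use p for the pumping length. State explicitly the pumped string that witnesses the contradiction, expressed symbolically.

a^{p+k} b a^p

Toward a contradiction, assume L is regular with pumping length p.
Take w = a^p b a^p, a palindrome of length 2p+1 ≥ p.
The pumping lemma gives a decomposition w = xyz where |xy| ≤ p and |y| > 0.
Because |xy| ≤ p and w begins with p copies of a, we have y = a^k with 1 ≤ k ≤ p.
Pump with i = 2: xy^2z = a^{p+k} b a^p. Its reverse is a^p b a^{p+k}, which differs from xy^2z since k ≥ 1. So xy^2z is not a palindrome and xy^2z ∉ L.
Contradiction. Therefore L is not regular.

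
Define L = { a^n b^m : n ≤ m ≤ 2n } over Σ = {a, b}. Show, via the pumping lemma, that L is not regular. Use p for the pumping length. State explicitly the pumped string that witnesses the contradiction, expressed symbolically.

Assume L is regular; let p be its pumping constant.
Take w = a^p b^p ∈ L (since p ≤ p ≤ 2p), with |w| = 2p ≥ p.
Write w = xyz as guaranteed by the lemma, with |xy| ≤ p and |y| > 0.
Since the first p symbols of w are all a's and |xy| ≤ p, y lies entirely in the leading a-block: y = a^k for some k with 1 ≤ k ≤ p.
Pump with i = 2: xy^2z = a^{p+k} b^p. Now n = p+k > p = m, so the condition n ≤ m fails. Thus xy^2z ∉ L.
Contradiction. Therefore L is not regular.

a^{p+k} b^p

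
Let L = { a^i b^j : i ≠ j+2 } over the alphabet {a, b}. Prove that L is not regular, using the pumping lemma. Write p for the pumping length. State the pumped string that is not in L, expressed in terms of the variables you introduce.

a^{p+p!} b^{p+p!-2}

Assume L is regular; let p be its pumping constant.
Choose w = a^p b^{p+p!-2}. Since p ≠ (p+p!-2)+2 = p+p!, w ∈ L; and |w| ≥ p.
Write w = xyz as guaranteed by the lemma, with |xy| ≤ p and |y| ≥ 1.
Since the first p symbols of w are all a's and |xy| ≤ p, y lies entirely in the leading a-block: y = a^k for some k with 1 ≤ k ≤ p.
Since 1 ≤ k ≤ p, k divides p!; set t = 1 + p!/k. Then xy^t z has p + (p!/k)·k = p + p! copies of a. Now the a-count is p+p! and (b-count)+2 = (p+p!-2)+2 = p+p!, so i ≠ j+2 fails. So xy^t z = a^{p+p!} b^{p+p!-2} ∉ L.
This contradicts the pumping lemma, so L is not regular.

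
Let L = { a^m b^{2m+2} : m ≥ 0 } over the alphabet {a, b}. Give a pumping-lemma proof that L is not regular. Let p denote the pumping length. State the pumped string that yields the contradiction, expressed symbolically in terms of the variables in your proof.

Assume L is regular; let p be its pumping constant.
Take w = a^p b^{2p+2}. Then w ∈ L and |w| = 3p+2 ≥ p.
By the pumping lemma, w = xyz with |xy| ≤ p and y is nonempty.
Since the first p symbols of w are all a's and |xy| ≤ p, y lies entirely in the leading a-block: y = a^k for some k with 1 ≤ k ≤ p.
Pump with i = 2: xy^2z = a^{p+k} b^{2p+2}. For this to lie in L we would need 2p+2 = 2(p+k)+2, which forces k = 0. But k ≥ 1, so xy^2z ∉ L.
This contradicts the pumping lemma, so L is not regular.

a^{p+k} b^{2p+2}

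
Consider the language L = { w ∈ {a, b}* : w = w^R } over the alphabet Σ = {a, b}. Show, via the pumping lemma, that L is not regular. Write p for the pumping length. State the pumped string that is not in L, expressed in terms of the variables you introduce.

Assume L is regular; let p be its pumping constant.
Take w = a^p b a^p, a palindrome of length 2p+1 ≥ p.
The pumping lemma gives a decomposition w = xyz where |xy| ≤ p and |y| ≥ 1.
The first p characters of w are a's, so xy (and hence y) consists only of a's. Write y = a^k, 1 ≤ k ≤ p.
Pump with i = 2: xy^2z = a^{p+k} b a^p. Its reverse is a^p b a^{p+k}, which differs from xy^2z since k ≥ 1. So xy^2z is not a palindrome and xy^2z ∉ L.
Contradiction. Therefore L is not regular.

a^{p+k} b a^p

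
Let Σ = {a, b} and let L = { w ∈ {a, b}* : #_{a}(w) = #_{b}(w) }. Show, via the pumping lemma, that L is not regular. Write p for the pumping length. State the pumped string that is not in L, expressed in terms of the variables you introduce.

Assume L is regular; let p be its pumping constant.
Choose w = a^p b^p ∈ L with |w| = 2p ≥ p.
Write w = xyz as guaranteed by the lemma, with |xy| ≤ p and |y| > 0.
The first p characters of w are a's, so xy (and hence y) consists only of a's. Write y = a^k, 1 ≤ k ≤ p.
Pump with i = 2: xy^2z = a^{p+k} b^p has p+k occurrences of a but only p of b. Since k ≥ 1 the counts differ, so xy^2z ∉ L.
This is a contradiction; hence L is not regular.

a^{p+k} b^p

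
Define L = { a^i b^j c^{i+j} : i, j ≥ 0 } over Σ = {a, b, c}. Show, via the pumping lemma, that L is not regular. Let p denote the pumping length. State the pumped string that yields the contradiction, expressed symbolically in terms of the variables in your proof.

a^{p+k} b^p c^{2p}

Assume L is regular. Let p be the pumping length given by the pumping lemma.
Take w = a^p b^p c^{2p} ∈ L (with i=j=p, i+j=2p), |w| = 4p ≥ p.
Write w = xyz as guaranteed by the lemma, with |xy| ≤ p and |y| > 0.
The first p characters of w are a's, so xy (and hence y) consists only of a's. Write y = a^k, 1 ≤ k ≤ p.
Consider xy^2z = a^{p+k} b^p c^{2p}. Now the a- and b-counts sum to 2p+k, but the c-count is 2p ≠ 2p+k. So xy^2z ∉ L.
This is a contradiction; hence L is not regular.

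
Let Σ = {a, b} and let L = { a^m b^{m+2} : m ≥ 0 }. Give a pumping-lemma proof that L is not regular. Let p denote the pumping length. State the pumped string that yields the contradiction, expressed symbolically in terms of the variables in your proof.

a^{p+k} b^{p+2}

Assume L is regular; let p be its pumping constant.
Let w = a^p b^{p+2} ∈ L; note |w| = 2p+2 ≥ p.
The pumping lemma gives a decomposition w = xyz where |xy| ≤ p and y is nonempty.
Since the first p symbols of w are all a's and |xy| ≤ p, y lies entirely in the leading a-block: y = a^k for some k with 1 ≤ k ≤ p.
Pump with i = 2: xy^2z = a^{p+k} b^{p+2}. For this to lie in L we would need p+2 = (p+k)+2, which forces k = 0. But k ≥ 1, so xy^2z ∉ L.
This is a contradiction; hence L is not regular.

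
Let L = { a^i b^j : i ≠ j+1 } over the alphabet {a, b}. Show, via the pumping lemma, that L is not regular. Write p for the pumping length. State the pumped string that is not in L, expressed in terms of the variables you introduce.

a^{p+p!} b^{p+p!-1}

Assume L is regular. Let p be the pumping length given by the pumping lemma.
Choose w = a^p b^{p+p!-1}. Since p ≠ (p+p!-1)+1 = p+p!, w ∈ L; and |w| ≥ p.
The pumping lemma gives a decomposition w = xyz where |xy| ≤ p and y is nonempty.
Since the first p symbols of w are all a's and |xy| ≤ p, y lies entirely in the leading a-block: y = a^k for some k with 1 ≤ k ≤ p.
Since 1 ≤ k ≤ p, k divides p!; set t = 1 + p!/k. Then xy^t z has p + (p!/k)·k = p + p! copies of a. Now the a-count is p+p! and (b-count)+1 = (p+p!-1)+1 = p+p!, so i ≠ j+1 fails. So xy^t z = a^{p+p!} b^{p+p!-1} ∉ L.
This is a contradiction; hence L is not regular.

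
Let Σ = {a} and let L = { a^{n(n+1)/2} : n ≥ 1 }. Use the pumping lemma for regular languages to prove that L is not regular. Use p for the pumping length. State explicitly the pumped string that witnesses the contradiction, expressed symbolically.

Assume L is regular. Let p be the pumping length given by the pumping lemma.
Take w = a^{p(p+1)/2} ∈ L with |w| = p(p+1)/2 ≥ p.
By the pumping lemma, w = xyz with |xy| ≤ p and |y| > 0.
Then y = a^k for some k with 1 ≤ k ≤ p.
Pump with i = 2: xy^2z = a^{p(p+1)/2+k}. Since 1 ≤ k ≤ p, p(p+1)/2 < p(p+1)/2+k ≤ p(p+1)/2+p < (p+1)(p+2)/2, so p(p+1)/2+k is strictly between consecutive triangular numbers. So xy^2z ∉ L.
Contradiction. Therefore L is not regular.

a^{p(p+1)/2+k}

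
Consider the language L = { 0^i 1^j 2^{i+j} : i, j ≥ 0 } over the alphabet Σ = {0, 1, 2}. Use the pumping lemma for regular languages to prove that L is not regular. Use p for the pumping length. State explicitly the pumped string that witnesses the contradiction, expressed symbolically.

Suppose for contradiction that L is regular, and let p be the pumping length.
Take w = 0^p 1^p 2^{2p} ∈ L (with i=j=p, i+j=2p), |w| = 4p ≥ p.
Write w = xyz as guaranteed by the lemma, with |xy| ≤ p and y is nonempty.
The first p characters of w are 0's, so xy (and hence y) consists only of 0's. Write y = 0^k, 1 ≤ k ≤ p.
Consider xy^2z = 0^{p+k} 1^p 2^{2p}. Now the 0- and 1-counts sum to 2p+k, but the 2-count is 2p ≠ 2p+k. So xy^2z ∉ L.
This contradicts the pumping lemma, so L is not regular.

0^{p+k} 1^p 2^{2p}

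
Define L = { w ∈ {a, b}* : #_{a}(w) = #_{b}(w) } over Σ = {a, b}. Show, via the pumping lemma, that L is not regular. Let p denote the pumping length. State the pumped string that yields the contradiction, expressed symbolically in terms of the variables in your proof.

Assume L is regular; let p be its pumping constant.
Choose w = a^p b^p ∈ L with |w| = 2p ≥ p.
By the pumping lemma, w = xyz with |xy| ≤ p and |y| ≥ 1.
The first p characters of w are a's, so xy (and hence y) consists only of a's. Write y = a^k, 1 ≤ k ≤ p.
Pump with i = 2: xy^2z = a^{p+k} b^p has p+k occurrences of a but only p of b. Since k ≥ 1 the counts differ, so xy^2z ∉ L.
Contradiction. Therefore L is not regular.

a^{p+k} b^p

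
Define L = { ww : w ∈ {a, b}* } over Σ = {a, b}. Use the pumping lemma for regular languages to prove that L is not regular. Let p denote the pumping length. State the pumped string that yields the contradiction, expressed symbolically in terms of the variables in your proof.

a^{p+k} b^p a^p b^p

Assume L is regular; let p be its pumping constant.
Take w = a^p b^p a^p b^p = uu where u = a^pb^p; then w ∈ L and |w| = 4p ≥ p.
By the pumping lemma, w = xyz with |xy| ≤ p and |y| ≥ 1.
Since the first p symbols of w are all a's and |xy| ≤ p, y lies entirely in the leading a-block: y = a^k for some k with 1 ≤ k ≤ p.
Pump with i = 2: xy^2z = a^{p+k} b^p a^p b^p, of length 4p+k. Suppose this equals vv. The string starts with a and ends with b, so v does too; thus the boundary between the two copies of v is a b→a transition. There is exactly one such transition, at position 2p+k, so |v| = 2p+k and |vv| = 4p+2k ≠ 4p+k since k ≥ 1. So xy^2z ∉ L.
This contradicts the pumping lemma, so L is not regular.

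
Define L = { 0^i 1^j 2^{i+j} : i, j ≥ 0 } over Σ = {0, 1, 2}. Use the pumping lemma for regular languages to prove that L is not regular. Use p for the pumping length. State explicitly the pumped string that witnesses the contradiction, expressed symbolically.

0^{p+k} 1^p 2^{2p}

Assume L is regular. Let p be the pumping length given by the pumping lemma.
Take w = 0^p 1^p 2^{2p} ∈ L (with i=j=p, i+j=2p), |w| = 4p ≥ p.
By the pumping lemma, w = xyz with |xy| ≤ p and |y| ≥ 1.
Since the first p symbols of w are all 0's and |xy| ≤ p, y lies entirely in the leading 0-block: y = 0^k for some k with 1 ≤ k ≤ p.
Consider xy^2z = 0^{p+k} 1^p 2^{2p}. Now the 0- and 1-counts sum to 2p+k, but the 2-count is 2p ≠ 2p+k. So xy^2z ∉ L.
This is a contradiction; hence L is not regular.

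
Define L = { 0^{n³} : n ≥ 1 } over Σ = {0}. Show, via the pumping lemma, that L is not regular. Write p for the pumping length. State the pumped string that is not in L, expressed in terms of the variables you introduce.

0^{p³+k}

Assume L is regular; let p be its pumping constant.
Take w = 0^{p³} ∈ L with |w| = p³ ≥ p.
Write w = xyz as guaranteed by the lemma, with |xy| ≤ p and |y| > 0.
Then y = 0^k for some k with 1 ≤ k ≤ p.
Pump with i = 2: xy^2z = 0^{p³+k}. Since 1 ≤ k ≤ p, p³ < p³+k ≤ p³+p < p³+3p²+3p+1 = (p+1)³, so p³+k is not a perfect cube. So xy^2z ∉ L.
This contradicts the pumping lemma, so L is not regular.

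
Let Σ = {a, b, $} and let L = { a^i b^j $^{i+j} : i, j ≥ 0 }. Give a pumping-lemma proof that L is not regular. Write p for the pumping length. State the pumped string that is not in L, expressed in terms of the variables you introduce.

a^{p+k} b^p $^{2p}

Toward a contradiction, assume L is regular with pumping length p.
Take w = a^p b^p $^{2p} ∈ L (with i=j=p, i+j=2p), |w| = 4p ≥ p.
The pumping lemma gives a decomposition w = xyz where |xy| ≤ p and |y| > 0.
Since the first p symbols of w are all a's and |xy| ≤ p, y lies entirely in the leading a-block: y = a^k for some k with 1 ≤ k ≤ p.
Consider xy^2z = a^{p+k} b^p $^{2p}. Now the a- and b-counts sum to 2p+k, but the $-count is 2p ≠ 2p+k. So xy^2z ∉ L.
Contradiction. Therefore L is not regular.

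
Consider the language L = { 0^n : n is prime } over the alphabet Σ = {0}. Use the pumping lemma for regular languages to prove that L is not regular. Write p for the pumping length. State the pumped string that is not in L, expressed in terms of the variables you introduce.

Toward a contradiction, assume L is regular with pumping length p.
Let q be a prime with q ≥ p+2 (infinitely many primes exist), and take w = 0^q ∈ L with |w| = q ≥ p.
Write w = xyz as guaranteed by the lemma, with |xy| ≤ p and |y| > 0.
Then y = 0^k for some k with 1 ≤ k ≤ p.
Since 1 ≤ k ≤ p, |xz| = q-k. Pump with i = q+1: |xy^{q+1}z| = (q-k)+(q+1)k = q+qk = q(1+k), which is composite (both factors ≥ 2). So xy^{q+1}z = 0^{q(1+k)} ∉ L.
This is a contradiction; hence L is not regular.

0^{q(1+k)}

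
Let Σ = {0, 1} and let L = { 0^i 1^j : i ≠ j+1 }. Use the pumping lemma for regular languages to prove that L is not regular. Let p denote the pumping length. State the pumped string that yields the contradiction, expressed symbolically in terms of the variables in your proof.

Assume L is regular. Let p be the pumping length given by the pumping lemma.
Choose w = 0^p 1^{p+p!-1}. Since p ≠ (p+p!-1)+1 = p+p!, w ∈ L; and |w| ≥ p.
Write w = xyz as guaranteed by the lemma, with |xy| ≤ p and y is nonempty.
The first p characters of w are 0's, so xy (and hence y) consists only of 0's. Write y = 0^k, 1 ≤ k ≤ p.
Since 1 ≤ k ≤ p, k divides p!; set t = 1 + p!/k. Then xy^t z has p + (p!/k)·k = p + p! copies of 0. Now the 0-count is p+p! and (1-count)+1 = (p+p!-1)+1 = p+p!, so i ≠ j+1 fails. So xy^t z = 0^{p+p!} 1^{p+p!-1} ∉ L.
Contradiction. Therefore L is not regular.

0^{p+p!} 1^{p+p!-1}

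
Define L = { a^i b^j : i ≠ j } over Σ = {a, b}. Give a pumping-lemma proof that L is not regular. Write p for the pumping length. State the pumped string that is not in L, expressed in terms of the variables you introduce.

Assume L is regular; let p be its pumping constant.
Choose w = a^p b^{p+p!}. Since p ≠ p+p!, w ∈ L; and |w| ≥ p.
By the pumping lemma, w = xyz with |xy| ≤ p and |y| ≥ 1.
Since the first p symbols of w are all a's and |xy| ≤ p, y lies entirely in the leading a-block: y = a^k for some k with 1 ≤ k ≤ p.
Since 1 ≤ k ≤ p, k divides p!; set t = 1 + p!/k. Then xy^t z has p + (p!/k)·k = p + p! copies of a. Now the a-count equals the b-count, so i ≠ j fails. So xy^t z = a^{p+p!} b^{p+p!} ∉ L.
This is a contradiction; hence L is not regular.

a^{p+p!} b^{p+p!}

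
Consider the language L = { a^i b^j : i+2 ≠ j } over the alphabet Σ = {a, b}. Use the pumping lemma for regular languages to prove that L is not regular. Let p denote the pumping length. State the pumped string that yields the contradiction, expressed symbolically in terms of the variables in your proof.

a^{p+p!} b^{p+p!+2}

Assume L is regular. Let p be the pumping length given by the pumping lemma.
Choose w = a^p b^{p+p!+2}. Since p ≠ (p+p!+2)-2 = p+p!, w ∈ L; and |w| ≥ p.
Write w = xyz as guaranteed by the lemma, with |xy| ≤ p and |y| ≥ 1.
Since the first p symbols of w are all a's and |xy| ≤ p, y lies entirely in the leading a-block: y = a^k for some k with 1 ≤ k ≤ p.
Since 1 ≤ k ≤ p, k divides p!; set t = 1 + p!/k. Then xy^t z has p + (p!/k)·k = p + p! copies of a. Now the a-count is p+p! and (b-count)-2 = (p+p!+2)-2 = p+p!, so i+2 ≠ j fails. So xy^t z = a^{p+p!} b^{p+p!+2} ∉ L.
This is a contradiction; hence L is not regular.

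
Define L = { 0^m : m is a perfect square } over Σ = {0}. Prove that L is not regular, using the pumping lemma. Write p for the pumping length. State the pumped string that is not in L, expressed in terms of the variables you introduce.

Suppose for contradiction that L is regular, and let p be the pumping length.
Take w = 0^{p²} ∈ L with |w| = p² ≥ p.
By the pumping lemma, w = xyz with |xy| ≤ p and |y| ≥ 1.
Then y = 0^k for some k with 1 ≤ k ≤ p.
Pump with i = 2: xy^2z = 0^{p²+k}. Since 1 ≤ k ≤ p, p² < p²+k ≤ p²+p < (p+1)², so p²+k lies strictly between consecutive squares and is not a perfect square. So xy^2z ∉ L.
This contradicts the pumping lemma, so L is not regular.

0^{p²+k}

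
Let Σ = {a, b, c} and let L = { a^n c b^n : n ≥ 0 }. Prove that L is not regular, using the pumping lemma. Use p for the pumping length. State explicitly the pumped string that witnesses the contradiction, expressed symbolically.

a^{p+k} c b^p

Toward a contradiction, assume L is regular with pumping length p.
Take w = a^p c b^p ∈ L with |w| = 2p+1 ≥ p.
By the pumping lemma, w = xyz with |xy| ≤ p and |y| ≥ 1.
The first p characters of w are a's, so xy (and hence y) consists only of a's. Write y = a^k, 1 ≤ k ≤ p.
Pump with i = 2: xy^2z = a^{p+k} c b^p, which would require p+k = p. But k ≥ 1, so xy^2z ∉ L.
Contradiction. Therefore L is not regular.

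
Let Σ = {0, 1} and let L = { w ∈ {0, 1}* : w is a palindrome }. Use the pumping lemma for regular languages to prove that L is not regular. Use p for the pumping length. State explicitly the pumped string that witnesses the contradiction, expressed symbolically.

0^{p+k} 1 0^p

Toward a contradiction, assume L is regular with pumping length p.
Take w = 0^p 1 0^p, a palindrome of length 2p+1 ≥ p.
The pumping lemma gives a decomposition w = xyz where |xy| ≤ p and y is nonempty.
Since the first p symbols of w are all 0's and |xy| ≤ p, y lies entirely in the leading 0-block: y = 0^k for some k with 1 ≤ k ≤ p.
Pump with i = 2: xy^2z = 0^{p+k} 1 0^p. Its reverse is 0^p 1 0^{p+k}, which differs from xy^2z since k ≥ 1. So xy^2z is not a palindrome and xy^2z ∉ L.
Contradiction. Therefore L is not regular.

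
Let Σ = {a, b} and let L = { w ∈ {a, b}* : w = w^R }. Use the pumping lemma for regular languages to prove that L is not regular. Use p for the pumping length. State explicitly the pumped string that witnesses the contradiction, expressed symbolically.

a^{p+k} b a^p

Suppose for contradiction that L is regular, and let p be the pumping length.
Take w = a^p b a^p, a palindrome of length 2p+1 ≥ p.
Write w = xyz as guaranteed by the lemma, with |xy| ≤ p and |y| ≥ 1.
Because |xy| ≤ p and w begins with p copies of a, we have y = a^k with 1 ≤ k ≤ p.
Pump with i = 2: xy^2z = a^{p+k} b a^p. Its reverse is a^p b a^{p+k}, which differs from xy^2z since k ≥ 1. So xy^2z is not a palindrome and xy^2z ∉ L.
This contradicts the pumping lemma, so L is not regular.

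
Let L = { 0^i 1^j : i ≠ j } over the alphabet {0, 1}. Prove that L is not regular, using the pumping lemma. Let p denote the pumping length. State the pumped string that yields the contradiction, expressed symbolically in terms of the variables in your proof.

0^{p+p!} 1^{p+p!}

Suppose for contradiction that L is regular, and let p be the pumping length.
Choose w = 0^p 1^{p+p!}. Since p ≠ p+p!, w ∈ L; and |w| ≥ p.
Write w = xyz as guaranteed by the lemma, with |xy| ≤ p and |y| ≥ 1.
Since the first p symbols of w are all 0's and |xy| ≤ p, y lies entirely in the leading 0-block: y = 0^k for some k with 1 ≤ k ≤ p.
Since 1 ≤ k ≤ p, k divides p!; set t = 1 + p!/k. Then xy^t z has p + (p!/k)·k = p + p! copies of 0. Now the 0-count equals the 1-count, so i ≠ j fails. So xy^t z = 0^{p+p!} 1^{p+p!} ∉ L.
Contradiction. Therefore L is not regular.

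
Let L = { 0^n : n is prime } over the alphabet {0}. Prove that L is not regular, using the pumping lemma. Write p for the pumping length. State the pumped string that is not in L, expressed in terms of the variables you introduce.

Assume L is regular. Let p be the pumping length given by the pumping lemma.
Let q be a prime with q ≥ p+2 (infinitely many primes exist), and take w = 0^q ∈ L with |w| = q ≥ p.
By the pumping lemma, w = xyz with |xy| ≤ p and |y| ≥ 1.
Then y = 0^k for some k with 1 ≤ k ≤ p.
Since 1 ≤ k ≤ p, |xz| = q-k. Pump with i = q+1: |xy^{q+1}z| = (q-k)+(q+1)k = q+qk = q(1+k), which is composite (both factors ≥ 2). So xy^{q+1}z = 0^{q(1+k)} ∉ L.
Contradiction. Therefore L is not regular.

0^{q(1+k)}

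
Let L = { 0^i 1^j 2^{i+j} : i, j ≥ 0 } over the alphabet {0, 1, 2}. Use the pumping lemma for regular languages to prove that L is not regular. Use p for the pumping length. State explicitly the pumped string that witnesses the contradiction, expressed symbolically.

Assume L is regular; let p be its pumping constant.
Take w = 0^p 1^p 2^{2p} ∈ L (with i=j=p, i+j=2p), |w| = 4p ≥ p.
Write w = xyz as guaranteed by the lemma, with |xy| ≤ p and y is nonempty.
The first p characters of w are 0's, so xy (and hence y) consists only of 0's. Write y = 0^k, 1 ≤ k ≤ p.
Consider xy^2z = 0^{p+k} 1^p 2^{2p}. Now the 0- and 1-counts sum to 2p+k, but the 2-count is 2p ≠ 2p+k. So xy^2z ∉ L.
This contradicts the pumping lemma, so L is not regular.

0^{p+k} 1^p 2^{2p}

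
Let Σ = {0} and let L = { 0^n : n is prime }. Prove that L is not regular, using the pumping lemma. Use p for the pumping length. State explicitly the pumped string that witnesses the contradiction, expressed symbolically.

0^{q(1+k)}

Assume L is regular. Let p be the pumping length given by the pumping lemma.
Let q be a prime with q ≥ p+2 (infinitely many primes exist), and take w = 0^q ∈ L with |w| = q ≥ p.
The pumping lemma gives a decomposition w = xyz where |xy| ≤ p and |y| > 0.
Then y = 0^k for some k with 1 ≤ k ≤ p.
Since 1 ≤ k ≤ p, |xz| = q-k. Pump with i = q+1: |xy^{q+1}z| = (q-k)+(q+1)k = q+qk = q(1+k), which is composite (both factors ≥ 2). So xy^{q+1}z = 0^{q(1+k)} ∉ L.
This is a contradiction; hence L is not regular.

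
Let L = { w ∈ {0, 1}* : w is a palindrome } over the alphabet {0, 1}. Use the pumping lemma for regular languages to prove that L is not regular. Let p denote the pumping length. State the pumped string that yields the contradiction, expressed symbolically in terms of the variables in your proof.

Toward a contradiction, assume L is regular with pumping length p.
Take w = 0^p 1 0^p, a palindrome of length 2p+1 ≥ p.
Write w = xyz as guaranteed by the lemma, with |xy| ≤ p and y is nonempty.
Since the first p symbols of w are all 0's and |xy| ≤ p, y lies entirely in the leading 0-block: y = 0^k for some k with 1 ≤ k ≤ p.
Pump with i = 2: xy^2z = 0^{p+k} 1 0^p. Its reverse is 0^p 1 0^{p+k}, which differs from xy^2z since k ≥ 1. So xy^2z is not a palindrome and xy^2z ∉ L.
This is a contradiction; hence L is not regular.

0^{p+k} 1 0^p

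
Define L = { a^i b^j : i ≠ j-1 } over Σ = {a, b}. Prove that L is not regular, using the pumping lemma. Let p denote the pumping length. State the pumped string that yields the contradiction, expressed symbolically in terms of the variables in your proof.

a^{p+p!} b^{p+p!+1}

Toward a contradiction, assume L is regular with pumping length p.
Choose w = a^p b^{p+p!+1}. Since p ≠ (p+p!+1)-1 = p+p!, w ∈ L; and |w| ≥ p.
By the pumping lemma, w = xyz with |xy| ≤ p and |y| > 0.
Because |xy| ≤ p and w begins with p copies of a, we have y = a^k with 1 ≤ k ≤ p.
Since 1 ≤ k ≤ p, k divides p!; set t = 1 + p!/k. Then xy^t z has p + (p!/k)·k = p + p! copies of a. Now the a-count is p+p! and (b-count)-1 = (p+p!+1)-1 = p+p!, so i ≠ j-1 fails. So xy^t z = a^{p+p!} b^{p+p!+1} ∉ L.
This contradicts the pumping lemma, so L is not regular.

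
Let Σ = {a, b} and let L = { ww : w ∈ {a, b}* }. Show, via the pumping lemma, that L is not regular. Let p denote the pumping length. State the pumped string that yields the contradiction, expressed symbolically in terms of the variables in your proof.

Suppose for contradiction that L is regular, and let p be the pumping length.
Take w = a^p b^p a^p b^p = uu where u = a^pb^p; then w ∈ L and |w| = 4p ≥ p.
By the pumping lemma, w = xyz with |xy| ≤ p and |y| > 0.
Because |xy| ≤ p and w begins with p copies of a, we have y = a^k with 1 ≤ k ≤ p.
Pump with i = 2: xy^2z = a^{p+k} b^p a^p b^p, of length 4p+k. Suppose this equals vv. The string starts with a and ends with b, so v does too; thus the boundary between the two copies of v is a b→a transition. There is exactly one such transition, at position 2p+k, so |v| = 2p+k and |vv| = 4p+2k ≠ 4p+k since k ≥ 1. So xy^2z ∉ L.
Contradiction. Therefore L is not regular.

a^{p+k} b^p a^p b^p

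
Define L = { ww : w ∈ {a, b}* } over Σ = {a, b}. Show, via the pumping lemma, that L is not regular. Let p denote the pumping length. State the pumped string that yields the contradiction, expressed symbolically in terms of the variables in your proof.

a^{p+k} b^p a^p b^p

Assume L is regular; let p be its pumping constant.
Take w = a^p b^p a^p b^p = uu where u = a^pb^p; then w ∈ L and |w| = 4p ≥ p.
By the pumping lemma, w = xyz with |xy| ≤ p and |y| > 0.
The first p characters of w are a's, so xy (and hence y) consists only of a's. Write y = a^k, 1 ≤ k ≤ p.
Pump with i = 2: xy^2z = a^{p+k} b^p a^p b^p, of length 4p+k. Suppose this equals vv. The string starts with a and ends with b, so v does too; thus the boundary between the two copies of v is a b→a transition. There is exactly one such transition, at position 2p+k, so |v| = 2p+k and |vv| = 4p+2k ≠ 4p+k since k ≥ 1. So xy^2z ∉ L.
Contradiction. Therefore L is not regular.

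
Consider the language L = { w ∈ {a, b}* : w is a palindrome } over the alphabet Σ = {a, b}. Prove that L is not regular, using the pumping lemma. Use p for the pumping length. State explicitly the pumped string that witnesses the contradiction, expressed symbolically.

a^{p+k} b a^p

Assume L is regular. Let p be the pumping length given by the pumping lemma.
Take w = a^p b a^p, a palindrome of length 2p+1 ≥ p.
Write w = xyz as guaranteed by the lemma, with |xy| ≤ p and |y| > 0.
The first p characters of w are a's, so xy (and hence y) consists only of a's. Write y = a^k, 1 ≤ k ≤ p.
Pump with i = 2: xy^2z = a^{p+k} b a^p. Its reverse is a^p b a^{p+k}, which differs from xy^2z since k ≥ 1. So xy^2z is not a palindrome and xy^2z ∉ L.
This contradicts the pumping lemma, so L is not regular.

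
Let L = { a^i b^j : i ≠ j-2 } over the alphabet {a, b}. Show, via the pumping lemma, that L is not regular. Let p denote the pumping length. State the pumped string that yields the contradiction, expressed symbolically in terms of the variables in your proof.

a^{p+p!} b^{p+p!+2}

Assume L is regular. Let p be the pumping length given by the pumping lemma.
Choose w = a^p b^{p+p!+2}. Since p ≠ (p+p!+2)-2 = p+p!, w ∈ L; and |w| ≥ p.
The pumping lemma gives a decomposition w = xyz where |xy| ≤ p and |y| ≥ 1.
Because |xy| ≤ p and w begins with p copies of a, we have y = a^k with 1 ≤ k ≤ p.
Since 1 ≤ k ≤ p, k divides p!; set t = 1 + p!/k. Then xy^t z has p + (p!/k)·k = p + p! copies of a. Now the a-count is p+p! and (b-count)-2 = (p+p!+2)-2 = p+p!, so i ≠ j-2 fails. So xy^t z = a^{p+p!} b^{p+p!+2} ∉ L.
This is a contradiction; hence L is not regular.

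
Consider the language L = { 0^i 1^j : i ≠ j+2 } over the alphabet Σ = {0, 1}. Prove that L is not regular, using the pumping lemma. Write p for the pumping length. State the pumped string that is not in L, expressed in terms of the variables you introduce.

Toward a contradiction, assume L is regular with pumping length p.
Choose w = 0^p 1^{p+p!-2}. Since p ≠ (p+p!-2)+2 = p+p!, w ∈ L; and |w| ≥ p.
Write w = xyz as guaranteed by the lemma, with |xy| ≤ p and |y| > 0.
Because |xy| ≤ p and w begins with p copies of 0, we have y = 0^k with 1 ≤ k ≤ p.
Since 1 ≤ k ≤ p, k divides p!; set t = 1 + p!/k. Then xy^t z has p + (p!/k)·k = p + p! copies of 0. Now the 0-count is p+p! and (1-count)+2 = (p+p!-2)+2 = p+p!, so i ≠ j+2 fails. So xy^t z = 0^{p+p!} 1^{p+p!-2} ∉ L.
Contradiction. Therefore L is not regular.

0^{p+p!} 1^{p+p!-2}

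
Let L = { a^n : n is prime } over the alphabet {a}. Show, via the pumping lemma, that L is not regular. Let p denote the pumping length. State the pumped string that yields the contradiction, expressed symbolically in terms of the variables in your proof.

a^{q(1+k)}

Suppose for contradiction that L is regular, and let p be the pumping length.
Let q be a prime with q ≥ p+2 (infinitely many primes exist), and take w = a^q ∈ L with |w| = q ≥ p.
Write w = xyz as guaranteed by the lemma, with |xy| ≤ p and |y| ≥ 1.
Then y = a^k for some k with 1 ≤ k ≤ p.
Since 1 ≤ k ≤ p, |xz| = q-k. Pump with i = q+1: |xy^{q+1}z| = (q-k)+(q+1)k = q+qk = q(1+k), which is composite (both factors ≥ 2). So xy^{q+1}z = a^{q(1+k)} ∉ L.
This is a contradiction; hence L is not regular.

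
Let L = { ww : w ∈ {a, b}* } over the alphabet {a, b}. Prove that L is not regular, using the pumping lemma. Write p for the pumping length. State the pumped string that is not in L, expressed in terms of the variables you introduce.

a^{p+k} b^p a^p b^p

Assume L is regular. Let p be the pumping length given by the pumping lemma.
Take w = a^p b^p a^p b^p = uu where u = a^pb^p; then w ∈ L and |w| = 4p ≥ p.
The pumping lemma gives a decomposition w = xyz where |xy| ≤ p and y is nonempty.
Since the first p symbols of w are all a's and |xy| ≤ p, y lies entirely in the leading a-block: y = a^k for some k with 1 ≤ k ≤ p.
Pump with i = 2: xy^2z = a^{p+k} b^p a^p b^p, of length 4p+k. Suppose this equals vv. The string starts with a and ends with b, so v does too; thus the boundary between the two copies of v is a b→a transition. There is exactly one such transition, at position 2p+k, so |v| = 2p+k and |vv| = 4p+2k ≠ 4p+k since k ≥ 1. So xy^2z ∉ L.
This contradicts the pumping lemma, so L is not regular.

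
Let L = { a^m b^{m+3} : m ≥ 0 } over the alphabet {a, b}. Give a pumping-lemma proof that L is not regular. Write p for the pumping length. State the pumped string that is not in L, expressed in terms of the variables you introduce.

Assume L is regular. Let p be the pumping length given by the pumping lemma.
Choose w = a^p b^{p+3}, which is in L with |w| = 2p+3 ≥ p.
By the pumping lemma, w = xyz with |xy| ≤ p and |y| ≥ 1.
The first p characters of w are a's, so xy (and hence y) consists only of a's. Write y = a^k, 1 ≤ k ≤ p.
Pump with i = 2: xy^2z = a^{p+k} b^{p+3}. For this to lie in L we would need p+3 = (p+k)+3, which forces k = 0. But k ≥ 1, so xy^2z ∉ L.
This contradicts the pumping lemma, so L is not regular.

a^{p+k} b^{p+3}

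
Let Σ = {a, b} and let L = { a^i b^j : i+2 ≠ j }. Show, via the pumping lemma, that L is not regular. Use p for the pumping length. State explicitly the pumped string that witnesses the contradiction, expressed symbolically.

Toward a contradiction, assume L is regular with pumping length p.
Choose w = a^p b^{p+p!+2}. Since p ≠ (p+p!+2)-2 = p+p!, w ∈ L; and |w| ≥ p.
By the pumping lemma, w = xyz with |xy| ≤ p and |y| ≥ 1.
Because |xy| ≤ p and w begins with p copies of a, we have y = a^k with 1 ≤ k ≤ p.
Since 1 ≤ k ≤ p, k divides p!; set t = 1 + p!/k. Then xy^t z has p + (p!/k)·k = p + p! copies of a. Now the a-count is p+p! and (b-count)-2 = (p+p!+2)-2 = p+p!, so i+2 ≠ j fails. So xy^t z = a^{p+p!} b^{p+p!+2} ∉ L.
This contradicts the pumping lemma, so L is not regular.

a^{p+p!} b^{p+p!+2}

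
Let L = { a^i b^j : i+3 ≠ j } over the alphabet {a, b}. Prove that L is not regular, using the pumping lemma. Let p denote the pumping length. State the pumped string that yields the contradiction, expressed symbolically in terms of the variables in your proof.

a^{p+p!} b^{p+p!+3}

Assume L is regular; let p be its pumping constant.
Choose w = a^p b^{p+p!+3}. Since p ≠ (p+p!+3)-3 = p+p!, w ∈ L; and |w| ≥ p.
By the pumping lemma, w = xyz with |xy| ≤ p and y is nonempty.
The first p characters of w are a's, so xy (and hence y) consists only of a's. Write y = a^k, 1 ≤ k ≤ p.
Since 1 ≤ k ≤ p, k divides p!; set t = 1 + p!/k. Then xy^t z has p + (p!/k)·k = p + p! copies of a. Now the a-count is p+p! and (b-count)-3 = (p+p!+3)-3 = p+p!, so i+3 ≠ j fails. So xy^t z = a^{p+p!} b^{p+p!+3} ∉ L.
Contradiction. Therefore L is not regular.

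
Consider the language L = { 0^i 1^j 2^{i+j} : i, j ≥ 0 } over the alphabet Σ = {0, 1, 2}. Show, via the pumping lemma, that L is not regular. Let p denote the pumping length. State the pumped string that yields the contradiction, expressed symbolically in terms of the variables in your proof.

0^{p+k} 1^p 2^{2p}

Assume L is regular. Let p be the pumping length given by the pumping lemma.
Take w = 0^p 1^p 2^{2p} ∈ L (with i=j=p, i+j=2p), |w| = 4p ≥ p.
By the pumping lemma, w = xyz with |xy| ≤ p and |y| > 0.
Since the first p symbols of w are all 0's and |xy| ≤ p, y lies entirely in the leading 0-block: y = 0^k for some k with 1 ≤ k ≤ p.
Consider xy^2z = 0^{p+k} 1^p 2^{2p}. Now the 0- and 1-counts sum to 2p+k, but the 2-count is 2p ≠ 2p+k. So xy^2z ∉ L.
This is a contradiction; hence L is not regular.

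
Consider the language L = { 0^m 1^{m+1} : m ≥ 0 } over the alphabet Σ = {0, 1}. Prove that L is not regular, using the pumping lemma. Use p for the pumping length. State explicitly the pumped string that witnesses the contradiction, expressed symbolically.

Assume L is regular. Let p be the pumping length given by the pumping lemma.
Take w = 0^p 1^{p+1}. Then w ∈ L and |w| = 2p+1 ≥ p.
By the pumping lemma, w = xyz with |xy| ≤ p and y is nonempty.
Because |xy| ≤ p and w begins with p copies of 0, we have y = 0^k with 1 ≤ k ≤ p.
Pump with i = 2: xy^2z = 0^{p+k} 1^{p+1}. For this to lie in L we would need p+1 = (p+k)+1, which forces k = 0. But k ≥ 1, so xy^2z ∉ L.
This is a contradiction; hence L is not regular.

0^{p+k} 1^{p+1}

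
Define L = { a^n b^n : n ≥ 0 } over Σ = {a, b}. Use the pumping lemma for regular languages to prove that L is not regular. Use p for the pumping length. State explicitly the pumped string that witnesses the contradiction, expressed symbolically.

Assume L is regular; let p be its pumping constant.
Let w = a^p b^p ∈ L; note |w| = 2p ≥ p.
The pumping lemma gives a decomposition w = xyz where |xy| ≤ p and |y| ≥ 1.
Since the first p symbols of w are all a's and |xy| ≤ p, y lies entirely in the leading a-block: y = a^k for some k with 1 ≤ k ≤ p.
Pump with i = 2: xy^2z = a^{p+k} b^p. For this to lie in L we would need p = p+k, which forces k = 0. But k ≥ 1, so xy^2z ∉ L.
Contradiction. Therefore L is not regular.

a^{p+k} b^p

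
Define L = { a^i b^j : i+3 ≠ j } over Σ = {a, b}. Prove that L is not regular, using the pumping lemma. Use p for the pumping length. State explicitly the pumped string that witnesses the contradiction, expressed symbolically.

a^{p+p!} b^{p+p!+3}

Assume L is regular; let p be its pumping constant.
Choose w = a^p b^{p+p!+3}. Since p ≠ (p+p!+3)-3 = p+p!, w ∈ L; and |w| ≥ p.
By the pumping lemma, w = xyz with |xy| ≤ p and y is nonempty.
Since the first p symbols of w are all a's and |xy| ≤ p, y lies entirely in the leading a-block: y = a^k for some k with 1 ≤ k ≤ p.
Since 1 ≤ k ≤ p, k divides p!; set t = 1 + p!/k. Then xy^t z has p + (p!/k)·k = p + p! copies of a. Now the a-count is p+p! and (b-count)-3 = (p+p!+3)-3 = p+p!, so i+3 ≠ j fails. So xy^t z = a^{p+p!} b^{p+p!+3} ∉ L.
This contradicts the pumping lemma, so L is not regular.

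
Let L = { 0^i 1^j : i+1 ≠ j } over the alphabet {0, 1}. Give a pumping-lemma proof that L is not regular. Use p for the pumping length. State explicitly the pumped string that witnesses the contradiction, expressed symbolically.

Assume L is regular. Let p be the pumping length given by the pumping lemma.
Choose w = 0^p 1^{p+p!+1}. Since p ≠ (p+p!+1)-1 = p+p!, w ∈ L; and |w| ≥ p.
Write w = xyz as guaranteed by the lemma, with |xy| ≤ p and |y| > 0.
Because |xy| ≤ p and w begins with p copies of 0, we have y = 0^k with 1 ≤ k ≤ p.
Since 1 ≤ k ≤ p, k divides p!; set t = 1 + p!/k. Then xy^t z has p + (p!/k)·k = p + p! copies of 0. Now the 0-count is p+p! and (1-count)-1 = (p+p!+1)-1 = p+p!, so i+1 ≠ j fails. So xy^t z = 0^{p+p!} 1^{p+p!+1} ∉ L.
This contradicts the pumping lemma, so L is not regular.

0^{p+p!} 1^{p+p!+1}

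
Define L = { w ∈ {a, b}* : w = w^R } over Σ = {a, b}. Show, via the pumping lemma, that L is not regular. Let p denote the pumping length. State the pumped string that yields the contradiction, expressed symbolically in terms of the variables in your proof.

a^{p+k} b a^p

Assume L is regular. Let p be the pumping length given by the pumping lemma.
Take w = a^p b a^p, a palindrome of length 2p+1 ≥ p.
The pumping lemma gives a decomposition w = xyz where |xy| ≤ p and |y| ≥ 1.
Because |xy| ≤ p and w begins with p copies of a, we have y = a^k with 1 ≤ k ≤ p.
Pump with i = 2: xy^2z = a^{p+k} b a^p. Its reverse is a^p b a^{p+k}, which differs from xy^2z since k ≥ 1. So xy^2z is not a palindrome and xy^2z ∉ L.
This contradicts the pumping lemma, so L is not regular.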